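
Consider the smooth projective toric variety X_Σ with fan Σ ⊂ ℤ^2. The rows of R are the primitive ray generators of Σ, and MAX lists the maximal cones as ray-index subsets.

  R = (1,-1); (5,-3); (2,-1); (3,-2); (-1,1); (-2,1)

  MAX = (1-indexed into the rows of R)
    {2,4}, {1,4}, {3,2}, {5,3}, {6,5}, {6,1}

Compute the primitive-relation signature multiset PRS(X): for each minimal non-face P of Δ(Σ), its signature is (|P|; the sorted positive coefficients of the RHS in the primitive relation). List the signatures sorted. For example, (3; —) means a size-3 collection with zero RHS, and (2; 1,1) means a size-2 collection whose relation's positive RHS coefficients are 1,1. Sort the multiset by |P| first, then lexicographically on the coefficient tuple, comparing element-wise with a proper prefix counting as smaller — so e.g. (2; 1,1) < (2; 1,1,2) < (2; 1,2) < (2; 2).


9 minimal non-faces of Δ(Σ) (on 6 rays):

  P = {1,5}:  v_{1} + v_{5} = 0  ⇒ sig = (2; —)
  P = {3,6}:  v_{3} + v_{6} = 0  ⇒ sig = (2; —)
  P = {1,3}:  v_{1} + v_{3} = v_{4}  ⇒ sig = (2; 1)
  P = {2,6}:  v_{2} + v_{6} = v_{4}  ⇒ sig = (2; 1)
  P = {3,4}:  v_{3} + v_{4} = v_{2}  ⇒ sig = (2; 1)
  P = {4,5}:  v_{4} + v_{5} = v_{3}  ⇒ sig = (2; 1)
  P = {4,6}:  v_{4} + v_{6} = v_{1}  ⇒ sig = (2; 1)
  P = {1,2}:  v_{1} + v_{2} = 2·v_{4}  ⇒ sig = (2; 2)
  P = {2,5}:  v_{2} + v_{5} = 2·v_{3}  ⇒ sig = (2; 2)

Hence PRS(X_Σ) =
    (2; —)
    (2; —)
    (2; 1)
    (2; 1)
    (2; 1)
    (2; 1)
    (2; 1)
    (2; 2)
    (2; 2)


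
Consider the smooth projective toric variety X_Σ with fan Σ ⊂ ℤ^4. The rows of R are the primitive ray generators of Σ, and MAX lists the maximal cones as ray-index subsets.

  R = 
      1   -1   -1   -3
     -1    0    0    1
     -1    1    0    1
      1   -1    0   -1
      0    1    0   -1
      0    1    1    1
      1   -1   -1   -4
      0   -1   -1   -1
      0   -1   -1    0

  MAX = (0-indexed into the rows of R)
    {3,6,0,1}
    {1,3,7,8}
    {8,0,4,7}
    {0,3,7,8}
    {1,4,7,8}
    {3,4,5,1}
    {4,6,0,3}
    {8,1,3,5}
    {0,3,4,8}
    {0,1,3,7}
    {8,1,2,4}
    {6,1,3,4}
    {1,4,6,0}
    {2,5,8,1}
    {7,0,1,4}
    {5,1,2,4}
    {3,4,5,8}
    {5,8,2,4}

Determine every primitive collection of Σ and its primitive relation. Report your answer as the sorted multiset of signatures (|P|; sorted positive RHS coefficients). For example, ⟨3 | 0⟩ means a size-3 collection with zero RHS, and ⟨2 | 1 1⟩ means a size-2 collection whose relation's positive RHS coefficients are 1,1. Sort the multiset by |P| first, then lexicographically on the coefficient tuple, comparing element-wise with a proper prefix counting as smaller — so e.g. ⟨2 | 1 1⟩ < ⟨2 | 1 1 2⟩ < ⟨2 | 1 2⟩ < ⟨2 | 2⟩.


Σ has 14 primitive collections:

  {2,3}:  v_{2} + v_{3} = 0 — sig = ⟨2 | 0⟩
  {5,7}:  v_{5} + v_{7} = 0 — sig = ⟨2 | 0⟩
  {0,2}:  v_{0} + v_{2} = v_{4} + v_{7} — sig = ⟨2 | 1 1⟩
  {0,5}:  v_{0} + v_{5} = v_{3} + v_{4} — sig = ⟨2 | 1 1⟩
  {6,8}:  v_{6} + v_{8} = v_{0} + v_{7} — sig = ⟨2 | 1 1⟩
  {2,6}:  v_{2} + v_{6} = v_{0} + v_{1} + v_{4} — sig = ⟨2 | 1 1 1⟩
  {2,7}:  v_{2} + v_{7} = v_{1} + v_{4} + v_{8} — sig = ⟨2 | 1 1 1⟩
  {6,7}:  v_{6} + v_{7} = 2·v_{0} + v_{1} — sig = ⟨2 | 1 2⟩
  {5,6}:  v_{5} + v_{6} = v_{1} + 2·v_{3} + 2·v_{4} — sig = ⟨2 | 1 2 2⟩
  {3,4,7}:  v_{3} + v_{4} + v_{7} = v_{0} — sig = ⟨3 | 1⟩
  {0,1,8}:  v_{0} + v_{1} + v_{8} = 2·v_{7} — sig = ⟨3 | 2⟩
  {0,1,3,4}:  v_{0} + v_{1} + v_{3} + v_{4} = v_{6} — sig = ⟨4 | 1⟩
  {1,3,4,8}:  v_{1} + v_{3} + v_{4} + v_{8} = v_{7} — sig = ⟨4 | 1⟩
  {1,4,5,8}:  v_{1} + v_{4} + v_{5} + v_{8} = v_{2} — sig = ⟨4 | 1⟩

so the primitive-relation signature multiset is
[⟨2 | 0⟩, ⟨2 | 0⟩, ⟨2 | 1 1⟩, ⟨2 | 1 1⟩, ⟨2 | 1 1⟩, ⟨2 | 1 1 1⟩, ⟨2 | 1 1 1⟩, ⟨2 | 1 2⟩, ⟨2 | 1 2 2⟩, ⟨3 | 1⟩, ⟨3 | 2⟩, ⟨4 | 1⟩, ⟨4 | 1⟩, ⟨4 | 1⟩]


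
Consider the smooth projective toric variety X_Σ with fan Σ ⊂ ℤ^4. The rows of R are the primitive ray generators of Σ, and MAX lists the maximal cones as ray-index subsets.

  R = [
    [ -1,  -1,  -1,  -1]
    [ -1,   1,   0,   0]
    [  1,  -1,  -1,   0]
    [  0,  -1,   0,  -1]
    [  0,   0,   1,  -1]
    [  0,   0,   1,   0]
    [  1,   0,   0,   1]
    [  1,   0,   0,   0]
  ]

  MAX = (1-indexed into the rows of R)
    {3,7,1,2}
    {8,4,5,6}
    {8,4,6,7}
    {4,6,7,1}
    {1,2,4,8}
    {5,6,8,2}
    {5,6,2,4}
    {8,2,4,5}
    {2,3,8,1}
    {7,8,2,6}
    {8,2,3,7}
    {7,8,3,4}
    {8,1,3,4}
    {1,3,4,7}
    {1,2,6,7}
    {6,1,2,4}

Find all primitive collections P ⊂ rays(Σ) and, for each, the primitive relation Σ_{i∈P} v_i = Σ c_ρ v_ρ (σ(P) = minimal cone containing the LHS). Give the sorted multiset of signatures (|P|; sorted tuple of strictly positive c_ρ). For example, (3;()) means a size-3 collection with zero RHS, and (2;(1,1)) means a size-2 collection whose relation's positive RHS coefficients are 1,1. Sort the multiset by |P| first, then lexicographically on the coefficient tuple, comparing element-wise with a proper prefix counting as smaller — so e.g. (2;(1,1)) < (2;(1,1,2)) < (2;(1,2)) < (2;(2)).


9 minimal non-faces of Δ(Σ) (on 8 rays):

  P={3,5}:  v_{3} + v_{5} = v_{4} + v_{8} — sig = (2;(1,1))
  P={3,6}:  v_{3} + v_{6} = v_{4} + v_{7} — sig = (2;(1,1))
  P={5,7}:  v_{5} + v_{7} = v_{6} + v_{8} — sig = (2;(1,1))
  P={1,5}:  v_{1} + v_{5} = v_{2} + 2·v_{4} — sig = (2;(1,2))
  P={2,4,7}:  v_{2} + v_{4} + v_{7} = 0 — sig = (3;())
  P={1,6,8}:  v_{1} + v_{6} + v_{8} = v_{4} — sig = (3;(1))
  P={1,7,8}:  v_{1} + v_{7} + v_{8} = v_{3} — sig = (3;(1))
  P={2,3,4}:  v_{2} + v_{3} + v_{4} = v_{1} + v_{8} — sig = (3;(1,1))
  P={2,4,6,8}:  v_{2} + v_{4} + v_{6} + v_{8} = v_{5} — sig = (4;(1))

so the primitive-relation signature multiset is
    (2;(1,1))
    (2;(1,1))
    (2;(1,1))
    (2;(1,2))
    (3;())
    (3;(1))
    (3;(1))
    (3;(1,1))
    (4;(1))


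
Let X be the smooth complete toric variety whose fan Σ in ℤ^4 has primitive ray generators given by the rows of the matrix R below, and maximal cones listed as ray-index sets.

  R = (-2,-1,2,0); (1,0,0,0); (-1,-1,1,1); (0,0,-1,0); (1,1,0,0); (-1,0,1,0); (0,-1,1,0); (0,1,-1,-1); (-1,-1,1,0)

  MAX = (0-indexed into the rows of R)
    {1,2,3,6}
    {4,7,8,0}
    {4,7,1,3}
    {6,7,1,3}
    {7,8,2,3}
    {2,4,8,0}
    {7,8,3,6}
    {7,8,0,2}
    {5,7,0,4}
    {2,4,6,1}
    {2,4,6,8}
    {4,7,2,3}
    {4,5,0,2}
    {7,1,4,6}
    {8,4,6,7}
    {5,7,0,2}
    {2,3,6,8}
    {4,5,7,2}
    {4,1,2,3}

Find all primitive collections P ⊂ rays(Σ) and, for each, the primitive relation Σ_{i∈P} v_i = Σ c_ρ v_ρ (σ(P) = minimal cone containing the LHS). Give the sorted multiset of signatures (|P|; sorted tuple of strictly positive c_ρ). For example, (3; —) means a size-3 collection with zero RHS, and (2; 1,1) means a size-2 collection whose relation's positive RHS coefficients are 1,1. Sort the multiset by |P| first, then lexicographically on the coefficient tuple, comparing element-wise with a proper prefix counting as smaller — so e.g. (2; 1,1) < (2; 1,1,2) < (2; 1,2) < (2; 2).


Minimal non-faces — 14 found among 9 rays, 19 max cones:

  P={1,8}:  v_{1} + v_{8} = v_{6} ; sig = (2; 1)
  P={5,8}:  v_{5} + v_{8} = v_{0} ; sig = (2; 1)
  P={1,5}:  v_{1} + v_{5} = v_{4} + v_{8} ; sig = (2; 1,1)
  P={3,5}:  v_{3} + v_{5} = v_{2} + v_{7} ; sig = (2; 1,1)
  P={0,3}:  v_{0} + v_{3} = v_{2} + v_{7} + v_{8} ; sig = (2; 1,1,1)
  P={0,1}:  v_{0} + v_{1} = v_{4} + 2·v_{8} ; sig = (2; 1,2)
  P={5,6}:  v_{5} + v_{6} = v_{4} + 2·v_{8} ; sig = (2; 1,2)
  P={0,6}:  v_{0} + v_{6} = v_{4} + 3·v_{8} ; sig = (2; 1,3)
  P={1,2,7}:  v_{1} + v_{2} + v_{7} = 0 ; sig = (3; —)
  P={3,4,8}:  v_{3} + v_{4} + v_{8} = 0 ; sig = (3; —)
  P={2,6,7}:  v_{2} + v_{6} + v_{7} = v_{8} ; sig = (3; 1)
  P={3,4,6}:  v_{3} + v_{4} + v_{6} = v_{1} ; sig = (3; 1)
  P={2,4,7,8}:  v_{2} + v_{4} + v_{7} + v_{8} = v_{5} ; sig = (4; 1)
  P={0,2,4,7}:  v_{0} + v_{2} + v_{4} + v_{7} = 2·v_{5} ; sig = (4; 2)

Hence PRS(X_Σ) =
{ (2; 1) ×2,  (2; 1,1) ×2,  (2; 1,1,1),  (2; 1,2) ×2,  (2; 1,3),  (3; —) ×2,  (3; 1) ×2,  (4; 1),  (4; 2) }


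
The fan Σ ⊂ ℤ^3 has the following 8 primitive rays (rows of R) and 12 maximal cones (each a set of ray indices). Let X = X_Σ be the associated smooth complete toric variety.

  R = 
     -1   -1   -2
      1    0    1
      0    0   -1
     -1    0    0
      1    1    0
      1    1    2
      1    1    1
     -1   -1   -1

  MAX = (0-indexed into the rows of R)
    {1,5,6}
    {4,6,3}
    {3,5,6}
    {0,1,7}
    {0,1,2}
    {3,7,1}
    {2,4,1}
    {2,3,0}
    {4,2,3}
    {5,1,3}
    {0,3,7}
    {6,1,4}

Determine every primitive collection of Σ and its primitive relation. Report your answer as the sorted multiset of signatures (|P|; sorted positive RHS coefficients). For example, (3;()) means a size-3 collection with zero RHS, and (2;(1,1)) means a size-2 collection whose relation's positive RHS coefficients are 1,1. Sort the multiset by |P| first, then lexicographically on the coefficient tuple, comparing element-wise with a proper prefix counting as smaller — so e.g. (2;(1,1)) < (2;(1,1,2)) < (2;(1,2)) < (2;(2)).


Δ(Σ) — 8 vertices, 14 min non-faces:

  P = {0,5}:  v_{0} + v_{5} = 0  ⇒ sig = (2;())
  P = {6,7}:  v_{6} + v_{7} = 0  ⇒ sig = (2;())
  P = {0,6}:  v_{0} + v_{6} = v_{2}  ⇒ sig = (2;(1))
  P = {2,5}:  v_{2} + v_{5} = v_{6}  ⇒ sig = (2;(1))
  P = {2,6}:  v_{2} + v_{6} = v_{4}  ⇒ sig = (2;(1))
  P = {2,7}:  v_{2} + v_{7} = v_{0}  ⇒ sig = (2;(1))
  P = {4,7}:  v_{4} + v_{7} = v_{2}  ⇒ sig = (2;(1))
  P = {5,7}:  v_{5} + v_{7} = v_{1} + v_{3}  ⇒ sig = (2;(1,1))
  P = {0,4}:  v_{0} + v_{4} = 2·v_{2}  ⇒ sig = (2;(2))
  P = {4,5}:  v_{4} + v_{5} = 2·v_{6}  ⇒ sig = (2;(2))
  P = {1,2,3}:  v_{1} + v_{2} + v_{3} = 0  ⇒ sig = (3;())
  P = {0,1,3}:  v_{0} + v_{1} + v_{3} = v_{7}  ⇒ sig = (3;(1))
  P = {1,3,4}:  v_{1} + v_{3} + v_{4} = v_{6}  ⇒ sig = (3;(1))
  P = {1,3,6}:  v_{1} + v_{3} + v_{6} = v_{5}  ⇒ sig = (3;(1))

Signatures (|P|; sorted positive RHS coefficients), sorted:
[(2;()), (2;()), (2;(1)), (2;(1)), (2;(1)), (2;(1)), (2;(1)), (2;(1,1)), (2;(2)), (2;(2)), (3;()), (3;(1)), (3;(1)), (3;(1))]


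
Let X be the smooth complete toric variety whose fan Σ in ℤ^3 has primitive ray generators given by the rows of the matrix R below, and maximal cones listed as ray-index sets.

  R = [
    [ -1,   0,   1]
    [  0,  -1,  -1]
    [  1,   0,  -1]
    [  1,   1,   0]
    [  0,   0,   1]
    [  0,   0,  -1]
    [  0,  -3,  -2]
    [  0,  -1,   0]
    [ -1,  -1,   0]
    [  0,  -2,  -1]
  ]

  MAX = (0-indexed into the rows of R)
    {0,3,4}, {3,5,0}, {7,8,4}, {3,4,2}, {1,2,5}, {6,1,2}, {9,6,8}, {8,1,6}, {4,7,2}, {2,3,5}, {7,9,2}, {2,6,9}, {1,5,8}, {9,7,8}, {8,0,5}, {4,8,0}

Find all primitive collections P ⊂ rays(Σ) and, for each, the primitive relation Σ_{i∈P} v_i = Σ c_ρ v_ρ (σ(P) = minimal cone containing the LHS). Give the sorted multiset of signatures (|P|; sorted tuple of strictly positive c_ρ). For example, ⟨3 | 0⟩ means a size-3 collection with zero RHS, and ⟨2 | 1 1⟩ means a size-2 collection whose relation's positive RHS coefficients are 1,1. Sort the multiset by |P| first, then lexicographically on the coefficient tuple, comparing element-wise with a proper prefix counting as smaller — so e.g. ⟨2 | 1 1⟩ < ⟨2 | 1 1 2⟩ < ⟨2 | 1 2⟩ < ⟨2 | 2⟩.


Minimal non-faces — 21 found among 10 rays, 16 max cones:

  P={0,2}:  v_{0} + v_{2} = 0  →  sig = ⟨2 | 0⟩
  P={3,8}:  v_{3} + v_{8} = 0  →  sig = ⟨2 | 0⟩
  P={4,5}:  v_{4} + v_{5} = 0  →  sig = ⟨2 | 0⟩
  P={0,1}:  v_{0} + v_{1} = v_{8}  →  sig = ⟨2 | 1⟩
  P={1,3}:  v_{1} + v_{3} = v_{2}  →  sig = ⟨2 | 1⟩
  P={1,4}:  v_{1} + v_{4} = v_{7}  →  sig = ⟨2 | 1⟩
  P={1,7}:  v_{1} + v_{7} = v_{9}  →  sig = ⟨2 | 1⟩
  P={1,9}:  v_{1} + v_{9} = v_{6}  →  sig = ⟨2 | 1⟩
  P={2,8}:  v_{2} + v_{8} = v_{1}  →  sig = ⟨2 | 1⟩
  P={5,7}:  v_{5} + v_{7} = v_{1}  →  sig = ⟨2 | 1⟩
  P={0,6}:  v_{0} + v_{6} = v_{8} + v_{9}  →  sig = ⟨2 | 1 1⟩
  P={0,7}:  v_{0} + v_{7} = v_{4} + v_{8}  →  sig = ⟨2 | 1 1⟩
  P={0,9}:  v_{0} + v_{9} = v_{7} + v_{8}  →  sig = ⟨2 | 1 1⟩
  P={3,6}:  v_{3} + v_{6} = v_{2} + v_{9}  →  sig = ⟨2 | 1 1⟩
  P={3,7}:  v_{3} + v_{7} = v_{2} + v_{4}  →  sig = ⟨2 | 1 1⟩
  P={3,9}:  v_{3} + v_{9} = v_{2} + v_{7}  →  sig = ⟨2 | 1 1⟩
  P={4,6}:  v_{4} + v_{6} = v_{7} + v_{9}  →  sig = ⟨2 | 1 1⟩
  P={4,9}:  v_{4} + v_{9} = 2·v_{7}  →  sig = ⟨2 | 2⟩
  P={5,9}:  v_{5} + v_{9} = 2·v_{1}  →  sig = ⟨2 | 2⟩
  P={6,7}:  v_{6} + v_{7} = 2·v_{9}  →  sig = ⟨2 | 2⟩
  P={5,6}:  v_{5} + v_{6} = 3·v_{1}  →  sig = ⟨2 | 3⟩

Hence PRS(X_Σ) =
    |P|=2: 21 collections, coeffs (), (), (), (1), (1), (1), (1), (1), (1), (1), (1,1), (1,1), (1,1), (1,1), (1,1), (1,1), (1,1), (2), (2), (2), (3)


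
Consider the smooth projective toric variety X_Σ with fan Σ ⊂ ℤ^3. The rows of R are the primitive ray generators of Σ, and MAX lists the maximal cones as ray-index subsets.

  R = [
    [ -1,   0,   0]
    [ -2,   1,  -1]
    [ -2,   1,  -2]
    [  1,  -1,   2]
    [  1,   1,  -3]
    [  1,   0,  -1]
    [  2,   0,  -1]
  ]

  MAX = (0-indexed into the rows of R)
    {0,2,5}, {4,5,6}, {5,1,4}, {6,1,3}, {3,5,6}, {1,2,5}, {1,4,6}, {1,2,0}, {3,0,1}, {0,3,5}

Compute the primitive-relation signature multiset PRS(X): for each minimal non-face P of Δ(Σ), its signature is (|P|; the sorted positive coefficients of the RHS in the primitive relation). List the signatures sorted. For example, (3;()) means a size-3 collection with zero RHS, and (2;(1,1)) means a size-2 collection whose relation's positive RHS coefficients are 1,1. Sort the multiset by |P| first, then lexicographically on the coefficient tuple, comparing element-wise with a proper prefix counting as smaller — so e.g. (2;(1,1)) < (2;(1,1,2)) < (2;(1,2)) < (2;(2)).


|primitive collections| = 9. Relations:

  • {0,6}:  v_{0} + v_{6} = v_{5}  ⟹  sig = (2;(1))
  • {2,3}:  v_{2} + v_{3} = v_{0}  ⟹  sig = (2;(1))
  • {3,4}:  v_{3} + v_{4} = v_{6}  ⟹  sig = (2;(1))
  • {0,4}:  v_{0} + v_{4} = v_{1} + 2·v_{5}  ⟹  sig = (2;(1,2))
  • {2,6}:  v_{2} + v_{6} = v_{1} + 2·v_{5}  ⟹  sig = (2;(1,2))
  • {2,4}:  v_{2} + v_{4} = 2·v_{1} + 3·v_{5}  ⟹  sig = (2;(2,3))
  • {1,3,5}:  v_{1} + v_{3} + v_{5} = 0  ⟹  sig = (3;())
  • {0,1,5}:  v_{0} + v_{1} + v_{5} = v_{2}  ⟹  sig = (3;(1))
  • {1,5,6}:  v_{1} + v_{5} + v_{6} = v_{4}  ⟹  sig = (3;(1))

so the primitive-relation signature multiset is
[(2;(1)), (2;(1)), (2;(1)), (2;(1,2)), (2;(1,2)), (2;(2,3)), (3;()), (3;(1)), (3;(1))]


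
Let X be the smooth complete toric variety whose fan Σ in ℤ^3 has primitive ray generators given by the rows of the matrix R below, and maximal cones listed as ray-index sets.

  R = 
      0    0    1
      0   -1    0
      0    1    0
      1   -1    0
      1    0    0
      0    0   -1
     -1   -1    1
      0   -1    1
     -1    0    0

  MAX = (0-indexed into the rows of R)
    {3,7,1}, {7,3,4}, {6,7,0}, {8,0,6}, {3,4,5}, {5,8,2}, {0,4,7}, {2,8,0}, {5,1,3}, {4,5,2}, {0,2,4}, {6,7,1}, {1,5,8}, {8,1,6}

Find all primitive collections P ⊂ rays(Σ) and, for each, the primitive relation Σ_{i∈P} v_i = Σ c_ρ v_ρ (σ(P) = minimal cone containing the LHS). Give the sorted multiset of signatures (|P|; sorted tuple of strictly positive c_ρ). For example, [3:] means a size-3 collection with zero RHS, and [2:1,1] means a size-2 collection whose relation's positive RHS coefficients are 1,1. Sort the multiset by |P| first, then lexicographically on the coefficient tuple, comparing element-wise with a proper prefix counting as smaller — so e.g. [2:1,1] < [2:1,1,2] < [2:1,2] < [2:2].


The 15 primitive collections of Σ (r=9, n=3):

  P={0,5}:  v_{0} + v_{5} = 0 ; sig = [2:]
  P={1,2}:  v_{1} + v_{2} = 0 ; sig = [2:]
  P={4,8}:  v_{4} + v_{8} = 0 ; sig = [2:]
  P={0,1}:  v_{0} + v_{1} = v_{7} ; sig = [2:1]
  P={1,4}:  v_{1} + v_{4} = v_{3} ; sig = [2:1]
  P={2,3}:  v_{2} + v_{3} = v_{4} ; sig = [2:1]
  P={2,7}:  v_{2} + v_{7} = v_{0} ; sig = [2:1]
  P={3,8}:  v_{3} + v_{8} = v_{1} ; sig = [2:1]
  P={4,6}:  v_{4} + v_{6} = v_{7} ; sig = [2:1]
  P={5,7}:  v_{5} + v_{7} = v_{1} ; sig = [2:1]
  P={7,8}:  v_{7} + v_{8} = v_{6} ; sig = [2:1]
  P={0,3}:  v_{0} + v_{3} = v_{4} + v_{7} ; sig = [2:1,1]
  P={2,6}:  v_{2} + v_{6} = v_{0} + v_{8} ; sig = [2:1,1]
  P={3,6}:  v_{3} + v_{6} = v_{1} + v_{7} ; sig = [2:1,1]
  P={5,6}:  v_{5} + v_{6} = v_{1} + v_{8} ; sig = [2:1,1]

Signatures (|P|; sorted positive RHS coefficients), sorted:
    |P|=2: 15 collections, coeffs (), (), (), (1), (1), (1), (1), (1), (1), (1), (1), (1,1), (1,1), (1,1), (1,1)


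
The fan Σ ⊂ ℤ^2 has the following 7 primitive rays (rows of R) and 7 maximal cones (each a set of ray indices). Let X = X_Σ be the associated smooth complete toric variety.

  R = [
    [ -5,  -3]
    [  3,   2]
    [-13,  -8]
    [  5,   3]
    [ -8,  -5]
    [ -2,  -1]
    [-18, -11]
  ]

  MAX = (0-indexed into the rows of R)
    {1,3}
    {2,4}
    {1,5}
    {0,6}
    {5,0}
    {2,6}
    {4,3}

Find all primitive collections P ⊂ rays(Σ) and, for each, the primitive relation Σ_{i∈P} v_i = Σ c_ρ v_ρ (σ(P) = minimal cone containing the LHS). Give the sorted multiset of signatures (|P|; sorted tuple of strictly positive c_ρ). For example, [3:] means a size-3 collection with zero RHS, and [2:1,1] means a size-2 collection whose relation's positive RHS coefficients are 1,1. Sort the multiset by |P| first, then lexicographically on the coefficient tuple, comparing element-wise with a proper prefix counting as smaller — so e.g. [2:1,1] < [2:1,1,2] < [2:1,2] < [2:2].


|primitive collections| = 14. Relations:

  P = {0,3}:  v_{0} + v_{3} = 0  →  sig = [2:]
  P = {0,1}:  v_{0} + v_{1} = v_{5}  →  sig = [2:1]
  P = {0,2}:  v_{0} + v_{2} = v_{6}  →  sig = [2:1]
  P = {0,4}:  v_{0} + v_{4} = v_{2}  →  sig = [2:1]
  P = {1,4}:  v_{1} + v_{4} = v_{0}  →  sig = [2:1]
  P = {2,3}:  v_{2} + v_{3} = v_{4}  →  sig = [2:1]
  P = {3,5}:  v_{3} + v_{5} = v_{1}  →  sig = [2:1]
  P = {3,6}:  v_{3} + v_{6} = v_{2}  →  sig = [2:1]
  P = {1,2}:  v_{1} + v_{2} = 2·v_{0}  →  sig = [2:2]
  P = {4,5}:  v_{4} + v_{5} = 2·v_{0}  →  sig = [2:2]
  P = {4,6}:  v_{4} + v_{6} = 2·v_{2}  →  sig = [2:2]
  P = {1,6}:  v_{1} + v_{6} = 3·v_{0}  →  sig = [2:3]
  P = {2,5}:  v_{2} + v_{5} = 3·v_{0}  →  sig = [2:3]
  P = {5,6}:  v_{5} + v_{6} = 4·v_{0}  →  sig = [2:4]

Signatures (|P|; sorted positive RHS coefficients), sorted:
[[2:], [2:1], [2:1], [2:1], [2:1], [2:1], [2:1], [2:1], [2:2], [2:2], [2:2], [2:3], [2:3], [2:4]]


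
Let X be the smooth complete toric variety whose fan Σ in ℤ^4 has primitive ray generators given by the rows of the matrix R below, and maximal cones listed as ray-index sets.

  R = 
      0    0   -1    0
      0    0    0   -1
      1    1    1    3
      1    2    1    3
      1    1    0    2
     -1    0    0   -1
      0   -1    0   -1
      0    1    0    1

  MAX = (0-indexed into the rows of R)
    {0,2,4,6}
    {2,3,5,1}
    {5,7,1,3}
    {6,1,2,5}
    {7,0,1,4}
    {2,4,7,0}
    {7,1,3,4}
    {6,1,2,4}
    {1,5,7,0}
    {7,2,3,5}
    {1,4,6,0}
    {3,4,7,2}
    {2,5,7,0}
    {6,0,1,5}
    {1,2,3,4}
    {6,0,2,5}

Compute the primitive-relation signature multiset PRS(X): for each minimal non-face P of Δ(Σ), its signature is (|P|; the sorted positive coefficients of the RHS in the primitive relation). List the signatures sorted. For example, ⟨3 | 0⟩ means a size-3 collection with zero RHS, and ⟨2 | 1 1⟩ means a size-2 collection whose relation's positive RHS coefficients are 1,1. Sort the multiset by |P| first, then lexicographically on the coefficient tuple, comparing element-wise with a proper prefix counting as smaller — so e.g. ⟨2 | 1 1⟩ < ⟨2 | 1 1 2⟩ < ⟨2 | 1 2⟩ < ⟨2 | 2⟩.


The 6 primitive collections of Σ (r=8, n=4):

  {6,7}:  v_{6} + v_{7} = 0  so sig = ⟨2 | 0⟩
  {4,5}:  v_{4} + v_{5} = v_{7}  so sig = ⟨2 | 1⟩
  {0,3}:  v_{0} + v_{3} = v_{4} + v_{7}  so sig = ⟨2 | 1 1⟩
  {3,6}:  v_{3} + v_{6} = v_{1} + v_{2}  so sig = ⟨2 | 1 1⟩
  {0,1,2}:  v_{0} + v_{1} + v_{2} = v_{4}  so sig = ⟨3 | 1⟩
  {1,2,7}:  v_{1} + v_{2} + v_{7} = v_{3}  so sig = ⟨3 | 1⟩

so the primitive-relation signature multiset is
    ⟨2 | 0⟩
    ⟨2 | 1⟩
    ⟨2 | 1 1⟩
    ⟨2 | 1 1⟩
    ⟨3 | 1⟩
    ⟨3 | 1⟩


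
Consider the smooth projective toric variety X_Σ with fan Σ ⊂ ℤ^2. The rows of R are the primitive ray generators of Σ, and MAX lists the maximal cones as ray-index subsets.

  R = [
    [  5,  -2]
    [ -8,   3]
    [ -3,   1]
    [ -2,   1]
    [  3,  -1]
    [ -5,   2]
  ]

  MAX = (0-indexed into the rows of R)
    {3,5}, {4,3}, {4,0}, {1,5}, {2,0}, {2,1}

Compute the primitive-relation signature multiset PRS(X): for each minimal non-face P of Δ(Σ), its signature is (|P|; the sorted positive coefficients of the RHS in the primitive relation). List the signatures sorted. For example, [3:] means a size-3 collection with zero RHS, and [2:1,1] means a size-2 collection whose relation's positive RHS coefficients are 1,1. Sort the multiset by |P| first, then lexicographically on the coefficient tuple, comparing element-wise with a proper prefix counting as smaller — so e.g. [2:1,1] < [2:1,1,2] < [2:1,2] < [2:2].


Σ has 9 primitive collections:

  P = {0,5}:  v_{0} + v_{5} = 0 ; sig = [2:]
  P = {2,4}:  v_{2} + v_{4} = 0 ; sig = [2:]
  P = {0,1}:  v_{0} + v_{1} = v_{2} ; sig = [2:1]
  P = {0,3}:  v_{0} + v_{3} = v_{4} ; sig = [2:1]
  P = {1,4}:  v_{1} + v_{4} = v_{5} ; sig = [2:1]
  P = {2,3}:  v_{2} + v_{3} = v_{5} ; sig = [2:1]
  P = {2,5}:  v_{2} + v_{5} = v_{1} ; sig = [2:1]
  P = {4,5}:  v_{4} + v_{5} = v_{3} ; sig = [2:1]
  P = {1,3}:  v_{1} + v_{3} = 2·v_{5} ; sig = [2:2]

Sorted signature multiset PRS(X):
    [2:]
    [2:]
    [2:1]
    [2:1]
    [2:1]
    [2:1]
    [2:1]
    [2:1]
    [2:2]


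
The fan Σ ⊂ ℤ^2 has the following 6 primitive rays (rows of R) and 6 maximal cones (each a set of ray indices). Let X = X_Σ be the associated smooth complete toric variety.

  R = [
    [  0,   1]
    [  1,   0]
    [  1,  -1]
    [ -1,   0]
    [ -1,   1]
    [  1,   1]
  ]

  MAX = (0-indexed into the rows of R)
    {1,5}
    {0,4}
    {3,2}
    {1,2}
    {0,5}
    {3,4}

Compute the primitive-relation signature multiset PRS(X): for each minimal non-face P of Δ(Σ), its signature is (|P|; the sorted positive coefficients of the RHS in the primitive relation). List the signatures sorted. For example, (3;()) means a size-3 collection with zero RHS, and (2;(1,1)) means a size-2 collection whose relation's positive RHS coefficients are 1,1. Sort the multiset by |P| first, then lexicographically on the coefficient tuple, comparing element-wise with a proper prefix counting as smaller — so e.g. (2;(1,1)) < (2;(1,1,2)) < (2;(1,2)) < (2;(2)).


The 9 primitive collections of Σ (r=6, n=2):

  P = {1,3}:  v_{1} + v_{3} = 0  ⟹  sig = (2;())
  P = {2,4}:  v_{2} + v_{4} = 0  ⟹  sig = (2;())
  P = {0,1}:  v_{0} + v_{1} = v_{5}  ⟹  sig = (2;(1))
  P = {0,2}:  v_{0} + v_{2} = v_{1}  ⟹  sig = (2;(1))
  P = {0,3}:  v_{0} + v_{3} = v_{4}  ⟹  sig = (2;(1))
  P = {1,4}:  v_{1} + v_{4} = v_{0}  ⟹  sig = (2;(1))
  P = {3,5}:  v_{3} + v_{5} = v_{0}  ⟹  sig = (2;(1))
  P = {2,5}:  v_{2} + v_{5} = 2·v_{1}  ⟹  sig = (2;(2))
  P = {4,5}:  v_{4} + v_{5} = 2·v_{0}  ⟹  sig = (2;(2))

Hence PRS(X_Σ) =
    (2;())
    (2;())
    (2;(1))
    (2;(1))
    (2;(1))
    (2;(1))
    (2;(1))
    (2;(2))
    (2;(2))


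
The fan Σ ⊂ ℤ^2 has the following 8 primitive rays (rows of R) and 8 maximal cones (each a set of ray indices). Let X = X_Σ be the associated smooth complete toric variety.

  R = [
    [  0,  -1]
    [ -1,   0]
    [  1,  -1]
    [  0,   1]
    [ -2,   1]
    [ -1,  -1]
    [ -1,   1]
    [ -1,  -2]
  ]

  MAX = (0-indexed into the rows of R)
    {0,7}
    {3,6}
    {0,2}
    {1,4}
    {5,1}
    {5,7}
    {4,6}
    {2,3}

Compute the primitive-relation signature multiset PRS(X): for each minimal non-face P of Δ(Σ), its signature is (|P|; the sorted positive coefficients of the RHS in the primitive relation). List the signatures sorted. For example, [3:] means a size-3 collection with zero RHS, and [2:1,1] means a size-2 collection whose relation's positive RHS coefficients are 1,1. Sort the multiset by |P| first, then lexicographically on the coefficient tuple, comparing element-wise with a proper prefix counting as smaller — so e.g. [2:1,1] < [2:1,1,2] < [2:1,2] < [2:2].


|primitive collections| = 20. Relations:

  P = {0,3}:  v_{0} + v_{3} = 0 — sig = [2:]
  P = {2,6}:  v_{2} + v_{6} = 0 — sig = [2:]
  P = {0,1}:  v_{0} + v_{1} = v_{5} — sig = [2:1]
  P = {0,5}:  v_{0} + v_{5} = v_{7} — sig = [2:1]
  P = {0,6}:  v_{0} + v_{6} = v_{1} — sig = [2:1]
  P = {1,2}:  v_{1} + v_{2} = v_{0} — sig = [2:1]
  P = {1,3}:  v_{1} + v_{3} = v_{6} — sig = [2:1]
  P = {1,6}:  v_{1} + v_{6} = v_{4} — sig = [2:1]
  P = {2,4}:  v_{2} + v_{4} = v_{1} — sig = [2:1]
  P = {3,5}:  v_{3} + v_{5} = v_{1} — sig = [2:1]
  P = {3,7}:  v_{3} + v_{7} = v_{5} — sig = [2:1]
  P = {6,7}:  v_{6} + v_{7} = v_{1} + v_{5} — sig = [2:1,1]
  P = {4,7}:  v_{4} + v_{7} = 2·v_{1} + v_{5} — sig = [2:1,2]
  P = {0,4}:  v_{0} + v_{4} = 2·v_{1} — sig = [2:2]
  P = {1,7}:  v_{1} + v_{7} = 2·v_{5} — sig = [2:2]
  P = {2,5}:  v_{2} + v_{5} = 2·v_{0} — sig = [2:2]
  P = {3,4}:  v_{3} + v_{4} = 2·v_{6} — sig = [2:2]
  P = {5,6}:  v_{5} + v_{6} = 2·v_{1} — sig = [2:2]
  P = {2,7}:  v_{2} + v_{7} = 3·v_{0} — sig = [2:3]
  P = {4,5}:  v_{4} + v_{5} = 3·v_{1} — sig = [2:3]

so the primitive-relation signature multiset is
    |P|=2: 20 collections, coeffs (), (), (1), (1), (1), (1), (1), (1), (1), (1), (1), (1,1), (1,2), (2), (2), (2), (2), (2), (3), (3)


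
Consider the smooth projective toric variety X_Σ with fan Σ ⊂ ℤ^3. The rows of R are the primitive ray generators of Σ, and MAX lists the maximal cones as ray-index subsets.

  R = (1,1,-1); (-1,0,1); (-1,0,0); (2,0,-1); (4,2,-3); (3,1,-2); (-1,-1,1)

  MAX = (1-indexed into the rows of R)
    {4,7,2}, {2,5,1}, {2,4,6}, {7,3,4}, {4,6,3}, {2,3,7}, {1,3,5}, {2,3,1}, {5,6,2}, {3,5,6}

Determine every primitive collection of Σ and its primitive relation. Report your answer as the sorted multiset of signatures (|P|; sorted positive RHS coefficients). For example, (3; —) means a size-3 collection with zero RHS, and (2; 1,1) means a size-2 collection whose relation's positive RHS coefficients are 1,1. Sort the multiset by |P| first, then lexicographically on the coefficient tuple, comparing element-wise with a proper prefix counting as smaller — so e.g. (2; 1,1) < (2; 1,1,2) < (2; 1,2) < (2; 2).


9 collections generate NE(X_Σ); each relation:

  P = {1,7}:  v_{1} + v_{7} = 0  →  sig = (2; —)
  P = {1,4}:  v_{1} + v_{4} = v_{6}  →  sig = (2; 1)
  P = {1,6}:  v_{1} + v_{6} = v_{5}  →  sig = (2; 1)
  P = {5,7}:  v_{5} + v_{7} = v_{6}  →  sig = (2; 1)
  P = {6,7}:  v_{6} + v_{7} = v_{4}  →  sig = (2; 1)
  P = {4,5}:  v_{4} + v_{5} = 2·v_{6}  →  sig = (2; 2)
  P = {2,3,4}:  v_{2} + v_{3} + v_{4} = 0  →  sig = (3; —)
  P = {2,3,6}:  v_{2} + v_{3} + v_{6} = v_{1}  →  sig = (3; 1)
  P = {2,3,5}:  v_{2} + v_{3} + v_{5} = 2·v_{1}  →  sig = (3; 2)

Sorted signature multiset PRS(X):
    (2; —)
    (2; 1)
    (2; 1)
    (2; 1)
    (2; 1)
    (2; 2)
    (3; —)
    (3; 1)
    (3; 2)


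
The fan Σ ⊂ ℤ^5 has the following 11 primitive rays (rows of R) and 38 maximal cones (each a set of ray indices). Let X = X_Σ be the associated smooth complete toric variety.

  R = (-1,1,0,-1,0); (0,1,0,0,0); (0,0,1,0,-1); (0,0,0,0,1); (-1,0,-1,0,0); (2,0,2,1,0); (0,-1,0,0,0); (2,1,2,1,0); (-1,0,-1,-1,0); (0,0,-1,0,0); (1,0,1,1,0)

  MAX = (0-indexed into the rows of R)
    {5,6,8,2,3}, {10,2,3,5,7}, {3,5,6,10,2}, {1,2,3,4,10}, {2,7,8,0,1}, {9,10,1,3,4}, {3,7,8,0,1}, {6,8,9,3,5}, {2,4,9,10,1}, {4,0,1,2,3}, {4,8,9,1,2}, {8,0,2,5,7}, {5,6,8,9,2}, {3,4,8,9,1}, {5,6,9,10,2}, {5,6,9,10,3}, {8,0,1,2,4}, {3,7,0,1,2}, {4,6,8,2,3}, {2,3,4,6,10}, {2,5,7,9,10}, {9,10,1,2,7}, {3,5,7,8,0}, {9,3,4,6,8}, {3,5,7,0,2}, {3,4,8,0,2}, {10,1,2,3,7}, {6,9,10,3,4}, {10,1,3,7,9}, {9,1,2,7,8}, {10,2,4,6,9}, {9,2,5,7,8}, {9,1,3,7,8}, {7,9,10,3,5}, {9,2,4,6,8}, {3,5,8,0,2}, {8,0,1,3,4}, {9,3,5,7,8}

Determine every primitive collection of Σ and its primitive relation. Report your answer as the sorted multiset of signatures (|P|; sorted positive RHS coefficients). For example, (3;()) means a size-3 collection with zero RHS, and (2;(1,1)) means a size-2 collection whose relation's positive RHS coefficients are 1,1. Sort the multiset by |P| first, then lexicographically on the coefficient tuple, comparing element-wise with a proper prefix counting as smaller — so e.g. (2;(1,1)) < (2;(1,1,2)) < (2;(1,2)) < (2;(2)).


12 minimal non-faces of Δ(Σ) (on 11 rays):

  P={1,6}:  v_{1} + v_{6} = 0 ; sig = (2;())
  P={8,10}:  v_{8} + v_{10} = 0 ; sig = (2;())
  P={1,5}:  v_{1} + v_{5} = v_{7} ; sig = (2;(1))
  P={4,5}:  v_{4} + v_{5} = v_{10} ; sig = (2;(1))
  P={6,7}:  v_{6} + v_{7} = v_{5} ; sig = (2;(1))
  P={0,9}:  v_{0} + v_{9} = v_{1} + v_{8} ; sig = (2;(1,1))
  P={4,7}:  v_{4} + v_{7} = v_{1} + v_{10} ; sig = (2;(1,1))
  P={0,6}:  v_{0} + v_{6} = v_{2} + v_{3} + v_{8} ; sig = (2;(1,1,1))
  P={0,10}:  v_{0} + v_{10} = v_{1} + v_{2} + v_{3} ; sig = (2;(1,1,1))
  P={2,3,9}:  v_{2} + v_{3} + v_{9} = 0 ; sig = (3;())
  P={1,2,3,8}:  v_{1} + v_{2} + v_{3} + v_{8} = v_{0} ; sig = (4;(1))
  P={2,3,7,8}:  v_{2} + v_{3} + v_{7} + v_{8} = v_{0} + v_{5} ; sig = (4;(1,1))

so the primitive-relation signature multiset is
[(2;()), (2;()), (2;(1)), (2;(1)), (2;(1)), (2;(1,1)), (2;(1,1)), (2;(1,1,1)), (2;(1,1,1)), (3;()), (4;(1)), (4;(1,1))]


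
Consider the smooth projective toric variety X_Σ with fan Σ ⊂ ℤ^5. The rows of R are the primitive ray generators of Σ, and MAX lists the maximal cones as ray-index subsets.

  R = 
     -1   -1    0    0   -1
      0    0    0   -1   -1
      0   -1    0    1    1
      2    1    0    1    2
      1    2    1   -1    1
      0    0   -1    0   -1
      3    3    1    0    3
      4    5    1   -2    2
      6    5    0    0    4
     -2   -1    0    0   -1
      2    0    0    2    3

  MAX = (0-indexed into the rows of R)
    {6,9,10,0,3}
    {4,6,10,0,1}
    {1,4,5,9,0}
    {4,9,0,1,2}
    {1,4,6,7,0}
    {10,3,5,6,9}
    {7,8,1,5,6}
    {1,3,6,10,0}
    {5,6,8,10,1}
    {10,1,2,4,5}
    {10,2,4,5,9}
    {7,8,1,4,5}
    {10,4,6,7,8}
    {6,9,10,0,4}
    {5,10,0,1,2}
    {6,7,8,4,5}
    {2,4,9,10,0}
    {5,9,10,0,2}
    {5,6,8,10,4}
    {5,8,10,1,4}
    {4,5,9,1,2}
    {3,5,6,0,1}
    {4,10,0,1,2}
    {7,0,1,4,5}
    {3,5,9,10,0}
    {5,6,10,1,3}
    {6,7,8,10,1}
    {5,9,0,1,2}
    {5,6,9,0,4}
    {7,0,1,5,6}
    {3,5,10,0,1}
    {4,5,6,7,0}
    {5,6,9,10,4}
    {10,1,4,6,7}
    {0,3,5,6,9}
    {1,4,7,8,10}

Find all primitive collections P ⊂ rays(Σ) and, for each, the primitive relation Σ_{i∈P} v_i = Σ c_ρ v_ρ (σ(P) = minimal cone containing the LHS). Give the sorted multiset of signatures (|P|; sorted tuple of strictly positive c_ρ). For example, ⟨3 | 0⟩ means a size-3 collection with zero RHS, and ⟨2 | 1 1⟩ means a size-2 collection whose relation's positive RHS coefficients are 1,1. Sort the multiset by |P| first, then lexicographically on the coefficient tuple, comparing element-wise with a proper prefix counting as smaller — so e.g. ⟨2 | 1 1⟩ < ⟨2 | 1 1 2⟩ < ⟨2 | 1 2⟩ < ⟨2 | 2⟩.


Primitive collections (20):

  {2,3}:  v_{2} + v_{3} = v_{10} ; sig = ⟨2 | 1⟩
  {3,4}:  v_{3} + v_{4} = v_{6} ; sig = ⟨2 | 1⟩
  {2,6}:  v_{2} + v_{6} = v_{4} + v_{10} ; sig = ⟨2 | 1 1⟩
  {0,8}:  v_{0} + v_{8} = v_{1} + v_{3} + v_{5} + v_{6} ; sig = ⟨2 | 1 1 1 1⟩
  {2,7}:  v_{2} + v_{7} = v_{1} + 2·v_{4} + v_{5} + v_{10} ; sig = ⟨2 | 1 1 1 2⟩
  {3,7}:  v_{3} + v_{7} = v_{1} + v_{5} + 2·v_{6} ; sig = ⟨2 | 1 1 2⟩
  {3,8}:  v_{3} + v_{8} = v_{1} + 2·v_{5} + 2·v_{6} + v_{10} ; sig = ⟨2 | 1 1 2 2⟩
  {7,9}:  v_{7} + v_{9} = 2·v_{4} + v_{5} ; sig = ⟨2 | 1 2⟩
  {8,9}:  v_{8} + v_{9} = 2·v_{4} + 2·v_{5} + v_{10} ; sig = ⟨2 | 1 2 2⟩
  {2,8}:  v_{2} + v_{8} = v_{1} + 2·v_{4} + 2·v_{5} + 2·v_{10} ; sig = ⟨2 | 1 2 2 2⟩
  {1,3,9}:  v_{1} + v_{3} + v_{9} = 0 ; sig = ⟨3 | 0⟩
  {1,6,9}:  v_{1} + v_{6} + v_{9} = v_{4} ; sig = ⟨3 | 1⟩
  {1,9,10}:  v_{1} + v_{9} + v_{10} = v_{2} ; sig = ⟨3 | 1⟩
  {5,7,10}:  v_{5} + v_{7} + v_{10} = v_{8} ; sig = ⟨3 | 1⟩
  {0,7,10}:  v_{0} + v_{7} + v_{10} = v_{1} + v_{3} + v_{6} ; sig = ⟨3 | 1 1 1⟩
  {0,2,4,5}:  v_{0} + v_{2} + v_{4} + v_{5} = 0 ; sig = ⟨4 | 0⟩
  {0,4,5,10}:  v_{0} + v_{4} + v_{5} + v_{10} = v_{3} ; sig = ⟨4 | 1⟩
  {1,4,5,6}:  v_{1} + v_{4} + v_{5} + v_{6} = v_{7} ; sig = ⟨4 | 1⟩
  {1,4,6,8}:  v_{1} + v_{4} + v_{6} + v_{8} = 2·v_{7} + v_{10} ; sig = ⟨4 | 1 2⟩
  {0,5,6,10}:  v_{0} + v_{5} + v_{6} + v_{10} = 2·v_{3} ; sig = ⟨4 | 2⟩

Hence PRS(X_Σ) =
[⟨2 | 1⟩, ⟨2 | 1⟩, ⟨2 | 1 1⟩, ⟨2 | 1 1 1 1⟩, ⟨2 | 1 1 1 2⟩, ⟨2 | 1 1 2⟩, ⟨2 | 1 1 2 2⟩, ⟨2 | 1 2⟩, ⟨2 | 1 2 2⟩, ⟨2 | 1 2 2 2⟩, ⟨3 | 0⟩, ⟨3 | 1⟩, ⟨3 | 1⟩, ⟨3 | 1⟩, ⟨3 | 1 1 1⟩, ⟨4 | 0⟩, ⟨4 | 1⟩, ⟨4 | 1⟩, ⟨4 | 1 2⟩, ⟨4 | 2⟩]


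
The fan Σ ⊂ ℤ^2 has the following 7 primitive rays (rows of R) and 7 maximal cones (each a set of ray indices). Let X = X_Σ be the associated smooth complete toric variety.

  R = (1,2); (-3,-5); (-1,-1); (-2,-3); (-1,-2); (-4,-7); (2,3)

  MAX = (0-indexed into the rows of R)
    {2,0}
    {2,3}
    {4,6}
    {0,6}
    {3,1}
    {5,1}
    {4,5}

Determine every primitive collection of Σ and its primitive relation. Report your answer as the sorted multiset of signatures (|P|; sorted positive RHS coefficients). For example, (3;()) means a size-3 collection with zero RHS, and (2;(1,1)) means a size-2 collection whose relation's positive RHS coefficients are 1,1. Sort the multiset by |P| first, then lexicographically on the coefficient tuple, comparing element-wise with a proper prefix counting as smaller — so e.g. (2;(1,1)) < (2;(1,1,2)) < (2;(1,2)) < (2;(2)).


14 collections generate NE(X_Σ); each relation:

  • {0,4}:  v_{0} + v_{4} = 0 ; sig = (2;())
  • {3,6}:  v_{3} + v_{6} = 0 ; sig = (2;())
  • {0,1}:  v_{0} + v_{1} = v_{3} ; sig = (2;(1))
  • {0,3}:  v_{0} + v_{3} = v_{2} ; sig = (2;(1))
  • {0,5}:  v_{0} + v_{5} = v_{1} ; sig = (2;(1))
  • {1,4}:  v_{1} + v_{4} = v_{5} ; sig = (2;(1))
  • {1,6}:  v_{1} + v_{6} = v_{4} ; sig = (2;(1))
  • {2,4}:  v_{2} + v_{4} = v_{3} ; sig = (2;(1))
  • {2,6}:  v_{2} + v_{6} = v_{0} ; sig = (2;(1))
  • {3,4}:  v_{3} + v_{4} = v_{1} ; sig = (2;(1))
  • {2,5}:  v_{2} + v_{5} = v_{1} + v_{3} ; sig = (2;(1,1))
  • {1,2}:  v_{1} + v_{2} = 2·v_{3} ; sig = (2;(2))
  • {3,5}:  v_{3} + v_{5} = 2·v_{1} ; sig = (2;(2))
  • {5,6}:  v_{5} + v_{6} = 2·v_{4} ; sig = (2;(2))

Signatures (|P|; sorted positive RHS coefficients), sorted:
    |P|=2: 14 collections, coeffs (), (), (1), (1), (1), (1), (1), (1), (1), (1), (1,1), (2), (2), (2)


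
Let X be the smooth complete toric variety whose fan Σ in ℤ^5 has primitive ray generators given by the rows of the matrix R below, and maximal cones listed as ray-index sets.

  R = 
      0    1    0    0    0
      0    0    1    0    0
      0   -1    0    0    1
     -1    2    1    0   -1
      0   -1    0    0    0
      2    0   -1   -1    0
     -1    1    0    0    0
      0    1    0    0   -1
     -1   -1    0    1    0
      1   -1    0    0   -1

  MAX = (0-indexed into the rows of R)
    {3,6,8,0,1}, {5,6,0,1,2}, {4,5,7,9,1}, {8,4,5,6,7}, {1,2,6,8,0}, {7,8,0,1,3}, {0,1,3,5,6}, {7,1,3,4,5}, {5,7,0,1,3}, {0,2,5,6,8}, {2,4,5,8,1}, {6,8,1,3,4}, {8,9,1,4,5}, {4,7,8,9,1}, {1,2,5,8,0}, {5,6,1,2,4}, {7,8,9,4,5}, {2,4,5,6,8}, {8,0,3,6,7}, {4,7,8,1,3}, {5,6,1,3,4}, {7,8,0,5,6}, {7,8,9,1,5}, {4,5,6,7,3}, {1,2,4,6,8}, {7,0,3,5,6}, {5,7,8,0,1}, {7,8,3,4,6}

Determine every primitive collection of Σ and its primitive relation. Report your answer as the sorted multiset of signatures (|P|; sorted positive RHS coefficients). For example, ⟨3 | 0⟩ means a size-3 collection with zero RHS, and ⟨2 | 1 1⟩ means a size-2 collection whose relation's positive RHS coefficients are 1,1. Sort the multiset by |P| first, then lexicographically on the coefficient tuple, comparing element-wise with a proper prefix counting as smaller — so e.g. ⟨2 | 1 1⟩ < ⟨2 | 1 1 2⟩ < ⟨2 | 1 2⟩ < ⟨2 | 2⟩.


Minimal non-faces — 11 found among 10 rays, 28 max cones:

  P = {0,4}:  v_{0} + v_{4} = 0  →  sig = ⟨2 | 0⟩
  P = {2,7}:  v_{2} + v_{7} = 0  →  sig = ⟨2 | 0⟩
  P = {2,3}:  v_{2} + v_{3} = v_{1} + v_{6}  →  sig = ⟨2 | 1 1⟩
  P = {6,9}:  v_{6} + v_{9} = v_{4} + v_{7}  →  sig = ⟨2 | 1 1⟩
  P = {0,9}:  v_{0} + v_{9} = v_{1} + v_{5} + v_{7} + v_{8}  →  sig = ⟨2 | 1 1 1 1⟩
  P = {2,9}:  v_{2} + v_{9} = v_{1} + v_{4} + v_{5} + v_{8}  →  sig = ⟨2 | 1 1 1 1⟩
  P = {3,9}:  v_{3} + v_{9} = v_{1} + v_{4} + 2·v_{7}  →  sig = ⟨2 | 1 1 2⟩
  P = {1,6,7}:  v_{1} + v_{6} + v_{7} = v_{3}  →  sig = ⟨3 | 1⟩
  P = {3,5,8}:  v_{3} + v_{5} + v_{8} = v_{7}  →  sig = ⟨3 | 1⟩
  P = {1,5,6,8}:  v_{1} + v_{5} + v_{6} + v_{8} = 0  →  sig = ⟨4 | 0⟩
  P = {1,4,5,7,8}:  v_{1} + v_{4} + v_{5} + v_{7} + v_{8} = v_{9}  →  sig = ⟨5 | 1⟩

Sorted signature multiset PRS(X):
    |P|=2: 7 collections, coeffs (), (), (1,1), (1,1), (1,1,1,1), (1,1,1,1), (1,1,2)
    |P|=3: 2 collections, coeffs (1), (1)
    |P|=4: 1 collection, coeffs ()
    |P|=5: 1 collection, coeffs (1)


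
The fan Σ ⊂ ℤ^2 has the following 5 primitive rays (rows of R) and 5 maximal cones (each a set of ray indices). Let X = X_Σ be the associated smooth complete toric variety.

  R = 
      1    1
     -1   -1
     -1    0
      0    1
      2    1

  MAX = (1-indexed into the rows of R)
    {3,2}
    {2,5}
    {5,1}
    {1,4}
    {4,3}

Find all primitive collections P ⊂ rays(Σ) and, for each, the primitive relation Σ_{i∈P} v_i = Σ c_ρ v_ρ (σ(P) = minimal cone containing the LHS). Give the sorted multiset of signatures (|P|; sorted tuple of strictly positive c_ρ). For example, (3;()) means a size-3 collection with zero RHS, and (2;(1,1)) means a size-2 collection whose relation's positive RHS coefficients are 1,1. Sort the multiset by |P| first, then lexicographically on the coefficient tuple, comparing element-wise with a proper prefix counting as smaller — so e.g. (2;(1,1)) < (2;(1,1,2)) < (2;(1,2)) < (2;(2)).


Σ has 5 primitive collections:

  P = {1,2}:  v_{1} + v_{2} = 0 — sig = (2;())
  P = {1,3}:  v_{1} + v_{3} = v_{4} — sig = (2;(1))
  P = {2,4}:  v_{2} + v_{4} = v_{3} — sig = (2;(1))
  P = {3,5}:  v_{3} + v_{5} = v_{1} — sig = (2;(1))
  P = {4,5}:  v_{4} + v_{5} = 2·v_{1} — sig = (2;(2))

Hence PRS(X_Σ) =
[(2;()), (2;(1)), (2;(1)), (2;(1)), (2;(2))]


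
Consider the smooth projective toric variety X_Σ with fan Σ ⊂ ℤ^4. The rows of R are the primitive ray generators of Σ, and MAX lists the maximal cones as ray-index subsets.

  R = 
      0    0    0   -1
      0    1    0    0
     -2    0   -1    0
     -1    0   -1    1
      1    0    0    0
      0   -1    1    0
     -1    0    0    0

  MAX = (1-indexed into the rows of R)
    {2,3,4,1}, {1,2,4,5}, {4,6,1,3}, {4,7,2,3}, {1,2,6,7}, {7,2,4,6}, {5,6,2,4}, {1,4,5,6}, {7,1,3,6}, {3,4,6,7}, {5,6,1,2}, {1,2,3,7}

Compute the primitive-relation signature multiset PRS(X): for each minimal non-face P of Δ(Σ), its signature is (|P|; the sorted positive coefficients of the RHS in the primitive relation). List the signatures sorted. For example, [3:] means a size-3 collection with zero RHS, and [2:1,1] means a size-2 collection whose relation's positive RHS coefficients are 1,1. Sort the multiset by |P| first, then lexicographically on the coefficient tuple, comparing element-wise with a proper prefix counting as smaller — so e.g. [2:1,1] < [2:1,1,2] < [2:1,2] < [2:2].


Δ(Σ) — 7 vertices, 5 min non-faces:

  {5,7}:  v_{5} + v_{7} = 0  so sig = [2:]
  {3,5}:  v_{3} + v_{5} = v_{1} + v_{4}  so sig = [2:1,1]
  {1,4,7}:  v_{1} + v_{4} + v_{7} = v_{3}  so sig = [3:1]
  {2,3,6}:  v_{2} + v_{3} + v_{6} = 2·v_{7}  so sig = [3:2]
  {1,2,4,6}:  v_{1} + v_{2} + v_{4} + v_{6} = v_{7}  so sig = [4:1]

Hence PRS(X_Σ) =
{ [2:],  [2:1,1],  [3:1],  [3:2],  [4:1] }
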